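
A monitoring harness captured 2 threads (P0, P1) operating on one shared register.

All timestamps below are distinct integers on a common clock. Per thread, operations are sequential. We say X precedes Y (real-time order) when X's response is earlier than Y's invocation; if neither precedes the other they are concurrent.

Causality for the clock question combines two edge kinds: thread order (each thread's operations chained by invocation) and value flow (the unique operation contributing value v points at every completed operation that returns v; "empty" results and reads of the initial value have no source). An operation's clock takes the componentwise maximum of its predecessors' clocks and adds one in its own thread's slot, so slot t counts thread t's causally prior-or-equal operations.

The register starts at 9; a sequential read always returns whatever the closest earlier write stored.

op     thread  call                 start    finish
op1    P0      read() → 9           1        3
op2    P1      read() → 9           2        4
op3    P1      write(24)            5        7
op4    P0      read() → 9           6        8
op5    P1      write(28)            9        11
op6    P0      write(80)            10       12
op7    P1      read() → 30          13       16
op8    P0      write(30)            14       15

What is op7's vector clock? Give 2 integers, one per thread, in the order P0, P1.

(4, 4)

root op op2, invoked 2: fresh clock plus P1's own tick → (0, 1)
root op op1, invoked 1: fresh clock plus P0's own tick → (1, 0)
VC(op3, invoked at 5): max of VC(op2)=(0, 1), then +1 on thread P1 → (0, 2)
VC(op4, invoked at 6): max of VC(op1)=(1, 0), then +1 on thread P0 → (2, 0)
VC(op5, invoked at 9): max of VC(op3)=(0, 2), then +1 on thread P1 → (0, 3)
VC(op6, invoked at 10): max of VC(op4)=(2, 0), then +1 on thread P0 → (3, 0)
VC(op8, invoked at 14): max of VC(op6)=(3, 0), then +1 on thread P0 → (4, 0)
VC(op7, invoked at 13): max of VC(op5)=(0, 3), VC(op8)=(4, 0), then +1 on thread P1 → (4, 4)
target: VC(op7) = (4, 4)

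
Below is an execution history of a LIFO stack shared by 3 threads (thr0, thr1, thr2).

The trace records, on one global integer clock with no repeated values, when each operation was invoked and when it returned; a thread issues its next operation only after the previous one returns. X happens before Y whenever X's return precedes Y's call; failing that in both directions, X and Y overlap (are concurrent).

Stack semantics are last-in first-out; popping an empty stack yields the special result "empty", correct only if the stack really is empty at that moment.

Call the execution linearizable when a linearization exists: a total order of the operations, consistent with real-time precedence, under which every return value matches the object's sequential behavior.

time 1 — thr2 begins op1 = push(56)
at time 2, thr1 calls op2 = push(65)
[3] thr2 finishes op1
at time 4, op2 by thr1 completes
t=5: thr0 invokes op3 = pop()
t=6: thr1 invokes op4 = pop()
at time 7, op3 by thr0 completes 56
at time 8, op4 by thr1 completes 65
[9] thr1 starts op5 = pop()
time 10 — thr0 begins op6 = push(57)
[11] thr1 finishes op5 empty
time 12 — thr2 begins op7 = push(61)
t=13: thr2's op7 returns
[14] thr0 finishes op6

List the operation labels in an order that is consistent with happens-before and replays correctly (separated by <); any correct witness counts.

after step 1 (op1 push(56)): stack <56>
after step 2 (op2 push(65)): stack <56,65>
after step 3 (op4 pop() → 65): stack <56>
after step 4 (op3 pop() → 56): stack <>
after step 5 (op5 pop() → empty): stack <>
after step 6 (op6 push(57)): stack <57>
after step 7 (op7 push(61)): stack <57,61>

op1 < op2 < op4 < op3 < op5 < op6 < op7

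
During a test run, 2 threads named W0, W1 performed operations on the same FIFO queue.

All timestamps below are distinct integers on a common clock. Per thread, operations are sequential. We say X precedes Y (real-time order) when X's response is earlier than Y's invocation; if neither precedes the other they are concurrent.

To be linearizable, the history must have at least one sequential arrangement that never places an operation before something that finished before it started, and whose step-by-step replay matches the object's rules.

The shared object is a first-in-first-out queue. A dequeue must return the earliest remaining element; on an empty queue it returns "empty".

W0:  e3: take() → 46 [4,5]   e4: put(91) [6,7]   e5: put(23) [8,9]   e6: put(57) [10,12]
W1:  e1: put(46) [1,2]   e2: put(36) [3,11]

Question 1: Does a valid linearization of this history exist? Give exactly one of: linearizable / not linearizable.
linearizable

one valid linearization: e1, e2, e3, e4, e5, e6
after step 1 (e1 put(46)): queue <46>
after step 2 (e2 put(36)): queue <46,36>
after step 3 (e3 take() → 46): queue <36>
after step 4 (e4 put(91)): queue <36,91>
after step 5 (e5 put(23)): queue <36,91,23>
after step 6 (e6 put(57)): queue <36,91,23,57>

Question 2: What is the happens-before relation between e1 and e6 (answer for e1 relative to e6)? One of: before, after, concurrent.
before

e1 spans [1,2], e6 spans [10,12]
resp(e1)=2 < inv(e6)=10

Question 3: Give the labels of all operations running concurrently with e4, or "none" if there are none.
e2

e4 spans [6,7]: anything still running between times 6 and 7 counts as concurrent
e1 [1,2]: before
e2 [3,11]: concurrent
e3 [4,5]: before
e5 [8,9]: after
e6 [10,12]: after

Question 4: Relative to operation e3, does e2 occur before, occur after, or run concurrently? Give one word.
concurrent

e2 spans [3,11], e3 spans [4,5]
the intervals overlap in both directions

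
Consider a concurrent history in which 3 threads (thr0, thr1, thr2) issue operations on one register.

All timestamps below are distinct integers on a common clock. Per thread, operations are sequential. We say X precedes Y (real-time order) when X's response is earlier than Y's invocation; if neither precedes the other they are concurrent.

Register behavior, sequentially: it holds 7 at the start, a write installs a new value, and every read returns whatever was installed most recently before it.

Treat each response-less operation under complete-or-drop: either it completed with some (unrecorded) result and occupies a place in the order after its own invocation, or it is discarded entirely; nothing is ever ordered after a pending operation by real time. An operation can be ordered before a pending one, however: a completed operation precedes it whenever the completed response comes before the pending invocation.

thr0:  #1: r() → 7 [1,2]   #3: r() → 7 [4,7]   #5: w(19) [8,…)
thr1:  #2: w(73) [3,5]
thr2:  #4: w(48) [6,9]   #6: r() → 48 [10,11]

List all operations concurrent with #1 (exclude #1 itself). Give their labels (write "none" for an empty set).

none

concurrent with #1 ([1,2]): every op whose interval crosses 1..2
#2 [3,5]: after
#3 [4,7]: after
#4 [6,9]: after
#5 [8,…): after
#6 [10,11]: after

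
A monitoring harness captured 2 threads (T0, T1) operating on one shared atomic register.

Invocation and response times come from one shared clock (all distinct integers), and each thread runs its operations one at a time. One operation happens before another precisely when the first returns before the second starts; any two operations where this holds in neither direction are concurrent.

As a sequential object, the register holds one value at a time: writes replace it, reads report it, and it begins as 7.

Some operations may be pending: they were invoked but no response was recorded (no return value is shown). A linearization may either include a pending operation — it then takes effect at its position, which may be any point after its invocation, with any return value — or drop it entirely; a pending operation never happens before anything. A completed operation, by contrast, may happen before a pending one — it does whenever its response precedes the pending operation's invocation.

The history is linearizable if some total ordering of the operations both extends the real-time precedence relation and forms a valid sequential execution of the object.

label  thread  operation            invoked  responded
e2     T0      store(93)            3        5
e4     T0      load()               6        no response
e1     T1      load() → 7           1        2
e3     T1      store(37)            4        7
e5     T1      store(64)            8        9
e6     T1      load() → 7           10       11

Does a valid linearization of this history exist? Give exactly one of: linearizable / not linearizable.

not linearizable

events 1..10 are fine; event 11 — the response of e6 at time 11 — makes the prefix non-linearizable
2 orders of the 5 completed atomic register ops respect real time; none is legal
include/drop combinations of the 1 pending operation (e4) were all tried; none helps
sample order e1, e2, e3, e5, e6 (pending dropped) stalls at step 5 — e6 load() → 7 has no legal effect
sample order e1, e3, e2, e5, e6 (pending dropped) stalls at step 5 — e6 load() → 7 has no legal effect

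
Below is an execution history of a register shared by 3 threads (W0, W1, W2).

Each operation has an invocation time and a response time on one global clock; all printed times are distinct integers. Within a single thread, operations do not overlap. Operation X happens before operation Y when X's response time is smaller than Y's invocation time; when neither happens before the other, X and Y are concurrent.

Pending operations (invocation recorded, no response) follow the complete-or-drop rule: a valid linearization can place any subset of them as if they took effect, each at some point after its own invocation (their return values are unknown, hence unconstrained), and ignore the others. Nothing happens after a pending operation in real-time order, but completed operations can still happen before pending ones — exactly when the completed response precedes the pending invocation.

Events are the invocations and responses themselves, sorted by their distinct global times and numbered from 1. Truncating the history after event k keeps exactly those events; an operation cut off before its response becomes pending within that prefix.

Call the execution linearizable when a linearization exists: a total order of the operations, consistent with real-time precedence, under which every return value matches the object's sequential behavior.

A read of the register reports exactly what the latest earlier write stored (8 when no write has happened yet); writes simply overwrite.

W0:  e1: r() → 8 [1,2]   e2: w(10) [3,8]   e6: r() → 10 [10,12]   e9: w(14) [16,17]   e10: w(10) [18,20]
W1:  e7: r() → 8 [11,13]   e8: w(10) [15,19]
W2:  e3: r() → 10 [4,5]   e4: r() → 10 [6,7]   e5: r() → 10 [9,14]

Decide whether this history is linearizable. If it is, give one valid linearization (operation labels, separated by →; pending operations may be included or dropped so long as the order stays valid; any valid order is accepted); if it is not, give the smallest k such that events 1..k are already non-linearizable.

not linearizable — minimal violating prefix: 13 events

already the first 13 events (up to e7's response at time 13) admit no linearization; the first 12 still do
every one of the 6 real-time-consistent orders over 6 completed register ops fails the sequential spec
include/drop combinations of the 1 pending operation (e5) were all tried; none helps
e.g. e1, e2, e3, e4, e6, e7 (pending dropped): illegal at step 6, since e7 r() → 8 cannot apply there
e.g. e1, e2, e3, e4, e7, e6 (pending dropped): illegal at step 5, since e7 r() → 8 cannot apply there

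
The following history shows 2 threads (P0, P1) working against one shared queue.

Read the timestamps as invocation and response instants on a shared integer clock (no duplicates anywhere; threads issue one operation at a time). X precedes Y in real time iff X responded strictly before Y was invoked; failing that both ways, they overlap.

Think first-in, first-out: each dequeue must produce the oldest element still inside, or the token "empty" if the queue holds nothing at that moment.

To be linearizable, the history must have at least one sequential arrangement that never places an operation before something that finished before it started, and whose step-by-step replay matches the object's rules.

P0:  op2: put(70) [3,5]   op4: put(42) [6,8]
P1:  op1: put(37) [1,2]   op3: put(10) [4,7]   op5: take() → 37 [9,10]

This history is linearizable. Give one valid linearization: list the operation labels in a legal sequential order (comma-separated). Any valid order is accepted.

op1, op2, op3, op4, op5

after step 1 (op1 put(37)): queue <37>
after step 2 (op2 put(70)): queue <37,70>
after step 3 (op3 put(10)): queue <37,70,10>
after step 4 (op4 put(42)): queue <37,70,10,42>
after step 5 (op5 take() → 37): queue <70,10,42>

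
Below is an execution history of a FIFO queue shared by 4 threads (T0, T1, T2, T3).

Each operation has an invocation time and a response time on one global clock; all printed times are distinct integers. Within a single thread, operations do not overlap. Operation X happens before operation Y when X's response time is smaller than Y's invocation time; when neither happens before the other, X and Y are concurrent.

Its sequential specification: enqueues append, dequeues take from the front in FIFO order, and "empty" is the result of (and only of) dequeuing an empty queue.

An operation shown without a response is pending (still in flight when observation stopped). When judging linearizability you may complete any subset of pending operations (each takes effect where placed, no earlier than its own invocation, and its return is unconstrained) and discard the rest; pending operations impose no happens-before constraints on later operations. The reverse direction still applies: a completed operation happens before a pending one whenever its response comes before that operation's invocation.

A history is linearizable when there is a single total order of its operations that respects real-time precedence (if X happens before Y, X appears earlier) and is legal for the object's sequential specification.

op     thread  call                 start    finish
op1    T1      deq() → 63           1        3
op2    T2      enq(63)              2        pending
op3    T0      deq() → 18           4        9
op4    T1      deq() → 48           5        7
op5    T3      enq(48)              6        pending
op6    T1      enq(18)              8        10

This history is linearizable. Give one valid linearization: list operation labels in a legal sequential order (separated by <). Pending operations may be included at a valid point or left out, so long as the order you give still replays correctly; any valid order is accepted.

step 1: op2 enq(63) (pending, included) — queue <63>
step 2: op1 deq() → 63 — queue <>
step 3: op5 enq(48) (pending, included) — queue <48>
step 4: op4 deq() → 48 — queue <>
step 5: op6 enq(18) — queue <18>
step 6: op3 deq() → 18 — queue <>

op2 < op1 < op5 < op4 < op6 < op3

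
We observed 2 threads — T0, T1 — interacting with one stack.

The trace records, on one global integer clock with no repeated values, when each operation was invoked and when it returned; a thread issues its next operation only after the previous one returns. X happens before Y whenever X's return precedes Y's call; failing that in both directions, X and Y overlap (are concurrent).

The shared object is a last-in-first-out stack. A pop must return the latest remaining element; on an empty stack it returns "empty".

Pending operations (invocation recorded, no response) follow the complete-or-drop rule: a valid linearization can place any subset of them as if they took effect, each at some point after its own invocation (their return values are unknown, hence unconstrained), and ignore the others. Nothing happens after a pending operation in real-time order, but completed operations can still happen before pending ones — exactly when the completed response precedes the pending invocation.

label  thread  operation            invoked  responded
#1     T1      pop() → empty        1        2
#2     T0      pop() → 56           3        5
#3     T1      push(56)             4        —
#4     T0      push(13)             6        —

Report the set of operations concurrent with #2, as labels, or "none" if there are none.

#3

#2 spans [3,5]: anything still running between times 3 and 5 counts as concurrent
#1 [1,2]: before
#3 [4,…): concurrent
#4 [6,…): after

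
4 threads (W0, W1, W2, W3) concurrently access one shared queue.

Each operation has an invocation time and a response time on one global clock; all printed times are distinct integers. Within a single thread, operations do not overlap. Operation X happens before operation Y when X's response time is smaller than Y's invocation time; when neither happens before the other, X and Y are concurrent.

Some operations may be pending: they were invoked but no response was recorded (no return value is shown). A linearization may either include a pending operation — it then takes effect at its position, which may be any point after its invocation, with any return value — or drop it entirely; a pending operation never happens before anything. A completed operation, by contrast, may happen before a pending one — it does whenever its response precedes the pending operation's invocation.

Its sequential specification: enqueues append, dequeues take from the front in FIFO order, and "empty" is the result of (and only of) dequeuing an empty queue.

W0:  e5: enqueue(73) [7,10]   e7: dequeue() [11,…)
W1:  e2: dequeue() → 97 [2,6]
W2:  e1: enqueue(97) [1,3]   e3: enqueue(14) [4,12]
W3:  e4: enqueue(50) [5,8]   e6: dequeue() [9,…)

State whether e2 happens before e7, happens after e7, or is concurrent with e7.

e2 spans [2,6], e7 spans [11,…)
resp(e2)=6 < inv(e7)=11

before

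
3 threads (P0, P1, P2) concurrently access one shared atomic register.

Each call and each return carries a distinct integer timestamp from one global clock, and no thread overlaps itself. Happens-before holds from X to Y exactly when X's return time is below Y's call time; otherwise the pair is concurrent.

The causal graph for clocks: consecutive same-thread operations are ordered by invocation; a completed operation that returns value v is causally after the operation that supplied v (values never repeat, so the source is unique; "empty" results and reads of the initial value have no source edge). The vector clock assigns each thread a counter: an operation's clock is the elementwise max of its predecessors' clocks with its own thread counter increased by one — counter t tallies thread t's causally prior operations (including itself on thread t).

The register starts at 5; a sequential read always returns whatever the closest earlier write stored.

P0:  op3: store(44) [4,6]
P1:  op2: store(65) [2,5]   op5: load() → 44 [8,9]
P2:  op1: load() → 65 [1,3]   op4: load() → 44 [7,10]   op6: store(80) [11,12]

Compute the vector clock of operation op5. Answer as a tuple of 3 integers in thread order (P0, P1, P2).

op2, invoked 2, has no incoming edges; only P1's bump applies → (0, 1, 0)
op3, invoked 4, has no incoming edges; only P0's bump applies → (1, 0, 0)
merge at op1 (invoked 1): VC(op2)=(0, 1, 0), own-thread bump on P2 → (0, 1, 1)
merge at op5 (invoked 8): VC(op2)=(0, 1, 0), VC(op3)=(1, 0, 0), own-thread bump on P1 → (1, 2, 0)
merge at op4 (invoked 7): VC(op1)=(0, 1, 1), VC(op3)=(1, 0, 0), own-thread bump on P2 → (1, 1, 2)
merge at op6 (invoked 11): VC(op4)=(1, 1, 2), own-thread bump on P2 → (1, 1, 3)
target: VC(op5) = (1, 2, 0)

(1, 2, 0)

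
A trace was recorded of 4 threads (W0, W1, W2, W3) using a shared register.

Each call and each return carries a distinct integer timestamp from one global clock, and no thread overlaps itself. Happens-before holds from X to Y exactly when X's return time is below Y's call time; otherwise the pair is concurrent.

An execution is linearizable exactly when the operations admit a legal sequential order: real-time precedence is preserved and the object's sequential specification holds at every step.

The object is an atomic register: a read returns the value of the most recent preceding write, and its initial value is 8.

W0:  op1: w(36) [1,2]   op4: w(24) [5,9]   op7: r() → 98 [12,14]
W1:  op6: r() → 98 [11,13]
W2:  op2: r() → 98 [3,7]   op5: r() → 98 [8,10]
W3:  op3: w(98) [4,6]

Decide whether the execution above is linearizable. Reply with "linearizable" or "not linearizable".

a witness: op1, op4, op3, op2, op5, op6, op7
1. op1 w(36), leaving value 36
2. op4 w(24), leaving value 24
3. op3 w(98), leaving value 98
4. op2 r() → 98, leaving value 98
5. op5 r() → 98, leaving value 98
6. op6 r() → 98, leaving value 98
7. op7 r() → 98, leaving value 98

linearizable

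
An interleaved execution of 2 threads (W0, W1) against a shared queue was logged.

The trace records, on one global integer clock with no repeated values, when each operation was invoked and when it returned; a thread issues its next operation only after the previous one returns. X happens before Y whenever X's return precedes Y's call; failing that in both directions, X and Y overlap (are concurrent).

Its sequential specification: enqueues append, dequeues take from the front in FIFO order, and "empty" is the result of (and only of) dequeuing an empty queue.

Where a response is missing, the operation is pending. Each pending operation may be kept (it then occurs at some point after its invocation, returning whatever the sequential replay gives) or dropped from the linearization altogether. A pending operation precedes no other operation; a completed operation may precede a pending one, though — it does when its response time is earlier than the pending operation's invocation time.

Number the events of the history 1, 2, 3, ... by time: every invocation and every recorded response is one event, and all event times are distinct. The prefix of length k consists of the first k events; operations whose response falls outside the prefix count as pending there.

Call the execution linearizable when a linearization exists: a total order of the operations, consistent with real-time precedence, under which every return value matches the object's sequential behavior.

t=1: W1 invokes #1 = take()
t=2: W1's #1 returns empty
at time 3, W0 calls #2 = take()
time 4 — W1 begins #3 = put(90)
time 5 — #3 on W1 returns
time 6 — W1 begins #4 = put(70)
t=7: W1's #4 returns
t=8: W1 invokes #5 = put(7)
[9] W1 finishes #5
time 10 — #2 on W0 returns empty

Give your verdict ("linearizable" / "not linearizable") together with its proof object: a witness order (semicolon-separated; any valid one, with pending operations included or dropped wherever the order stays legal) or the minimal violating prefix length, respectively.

after step 1 (#1 take() → empty): queue <>
after step 2 (#2 take() → empty): queue <>
after step 3 (#3 put(90)): queue <90>
after step 4 (#4 put(70)): queue <90,70>
after step 5 (#5 put(7)): queue <90,70,7>

linearizable — witness: #1; #2; #3; #4; #5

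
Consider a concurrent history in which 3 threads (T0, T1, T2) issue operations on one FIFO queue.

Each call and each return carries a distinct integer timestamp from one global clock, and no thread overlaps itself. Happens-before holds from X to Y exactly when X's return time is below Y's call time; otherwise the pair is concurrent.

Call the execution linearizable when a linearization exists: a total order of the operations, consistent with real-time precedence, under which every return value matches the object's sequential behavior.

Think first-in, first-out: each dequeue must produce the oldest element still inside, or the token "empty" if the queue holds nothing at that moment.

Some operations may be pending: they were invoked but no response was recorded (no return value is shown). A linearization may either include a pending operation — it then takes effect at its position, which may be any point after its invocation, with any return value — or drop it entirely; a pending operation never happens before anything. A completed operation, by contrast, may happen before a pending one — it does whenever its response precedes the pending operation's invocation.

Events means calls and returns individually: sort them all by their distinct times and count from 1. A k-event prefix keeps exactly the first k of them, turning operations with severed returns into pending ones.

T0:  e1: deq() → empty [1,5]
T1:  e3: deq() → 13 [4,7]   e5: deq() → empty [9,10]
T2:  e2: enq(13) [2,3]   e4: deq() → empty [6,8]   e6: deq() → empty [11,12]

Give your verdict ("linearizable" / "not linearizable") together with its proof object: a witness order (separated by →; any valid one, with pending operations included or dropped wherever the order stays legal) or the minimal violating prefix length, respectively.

linearizable — witness: e1 → e2 → e3 → e4 → e5 → e6

1. e1 deq() → empty, leaving queue <>
2. e2 enq(13), leaving queue <13>
3. e3 deq() → 13, leaving queue <>
4. e4 deq() → empty, leaving queue <>
5. e5 deq() → empty, leaving queue <>
6. e6 deq() → empty, leaving queue <>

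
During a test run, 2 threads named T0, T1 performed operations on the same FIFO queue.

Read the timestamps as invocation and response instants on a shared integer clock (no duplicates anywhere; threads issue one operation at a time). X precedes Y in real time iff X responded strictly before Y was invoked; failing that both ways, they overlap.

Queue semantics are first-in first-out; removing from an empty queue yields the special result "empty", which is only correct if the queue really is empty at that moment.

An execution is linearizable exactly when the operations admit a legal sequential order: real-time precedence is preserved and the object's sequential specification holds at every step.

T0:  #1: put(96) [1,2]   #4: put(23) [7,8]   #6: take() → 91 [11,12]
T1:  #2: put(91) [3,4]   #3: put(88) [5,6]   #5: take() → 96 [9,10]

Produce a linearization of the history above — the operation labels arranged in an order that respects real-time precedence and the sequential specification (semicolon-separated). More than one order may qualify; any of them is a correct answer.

#1; #2; #3; #4; #5; #6

step 1: #1 put(96) — queue <96>
step 2: #2 put(91) — queue <96,91>
step 3: #3 put(88) — queue <96,91,88>
step 4: #4 put(23) — queue <96,91,88,23>
step 5: #5 take() → 96 — queue <91,88,23>
step 6: #6 take() → 91 — queue <88,23>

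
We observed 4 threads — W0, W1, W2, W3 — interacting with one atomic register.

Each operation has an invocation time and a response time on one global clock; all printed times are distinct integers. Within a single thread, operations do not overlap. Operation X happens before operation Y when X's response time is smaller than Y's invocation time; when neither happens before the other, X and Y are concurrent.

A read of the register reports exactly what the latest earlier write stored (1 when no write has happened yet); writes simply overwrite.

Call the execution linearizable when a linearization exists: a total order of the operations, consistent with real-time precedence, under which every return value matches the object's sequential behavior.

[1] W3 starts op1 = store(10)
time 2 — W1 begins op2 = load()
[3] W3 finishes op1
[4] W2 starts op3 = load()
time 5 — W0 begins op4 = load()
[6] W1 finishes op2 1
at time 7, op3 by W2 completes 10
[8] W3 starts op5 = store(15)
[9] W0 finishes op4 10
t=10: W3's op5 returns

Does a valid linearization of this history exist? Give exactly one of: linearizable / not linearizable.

linearizable

a witness: op2, op1, op3, op4, op5
after step 1 (op2 load() → 1): value 1
after step 2 (op1 store(10)): value 10
after step 3 (op3 load() → 10): value 10
after step 4 (op4 load() → 10): value 10
after step 5 (op5 store(15)): value 15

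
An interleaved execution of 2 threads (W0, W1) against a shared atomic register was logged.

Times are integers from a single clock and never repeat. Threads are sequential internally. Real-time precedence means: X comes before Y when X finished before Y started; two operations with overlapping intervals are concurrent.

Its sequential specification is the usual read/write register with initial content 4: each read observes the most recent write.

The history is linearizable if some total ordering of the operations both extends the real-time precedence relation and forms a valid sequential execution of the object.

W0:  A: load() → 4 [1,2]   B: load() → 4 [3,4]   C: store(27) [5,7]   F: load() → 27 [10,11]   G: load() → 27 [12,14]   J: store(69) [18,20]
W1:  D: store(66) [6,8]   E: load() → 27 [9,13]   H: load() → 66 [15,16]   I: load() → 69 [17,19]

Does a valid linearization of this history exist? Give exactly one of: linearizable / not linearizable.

not linearizable

through event 15 a valid linearization exists; event 16 (H responding at time 16) ends that
every one of the 6 real-time-consistent orders over 8 completed atomic register ops fails the sequential spec
sample order A, B, C, D, E, F, G, H stalls at step 5 — E load() → 27 has no legal effect
sample order A, B, C, D, F, E, G, H stalls at step 5 — F load() → 27 has no legal effect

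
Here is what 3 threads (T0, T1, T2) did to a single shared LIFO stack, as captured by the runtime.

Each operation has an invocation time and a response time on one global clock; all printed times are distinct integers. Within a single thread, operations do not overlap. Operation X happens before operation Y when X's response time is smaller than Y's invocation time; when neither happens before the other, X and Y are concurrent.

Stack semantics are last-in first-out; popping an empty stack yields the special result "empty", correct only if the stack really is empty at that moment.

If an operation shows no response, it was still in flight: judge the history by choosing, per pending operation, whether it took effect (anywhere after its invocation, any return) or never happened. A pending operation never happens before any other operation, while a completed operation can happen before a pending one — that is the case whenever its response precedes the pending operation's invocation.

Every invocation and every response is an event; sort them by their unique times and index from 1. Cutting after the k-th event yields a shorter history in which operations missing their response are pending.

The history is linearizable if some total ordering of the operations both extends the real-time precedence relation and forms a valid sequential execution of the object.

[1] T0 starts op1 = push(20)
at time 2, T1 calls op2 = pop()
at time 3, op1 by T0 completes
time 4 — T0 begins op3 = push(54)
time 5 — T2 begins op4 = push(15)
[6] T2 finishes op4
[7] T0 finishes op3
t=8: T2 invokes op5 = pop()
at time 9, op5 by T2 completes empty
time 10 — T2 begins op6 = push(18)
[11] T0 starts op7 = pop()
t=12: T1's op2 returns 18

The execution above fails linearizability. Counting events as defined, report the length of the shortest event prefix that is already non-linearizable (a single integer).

9

events 1..8 are linearizable; a witness order is op1, op2, op3, op4:
step 1: op1 push(20) — stack <20>
step 2: op2 pop() (pending, included) — stack <>
step 3: op3 push(54) — stack <54>
step 4: op4 push(15) — stack <54,15>
with event 9 included (op5 responding at time 9), all real-time-consistent orders fail
completion choices over the 1 pending operation (op2) were checked; none helps
sample order op1, op3, op4, op5 (pending dropped) stalls at step 4 — op5 pop() → empty has no legal effect
sample order op1, op4, op3, op5 (pending dropped) stalls at step 4 — op5 pop() → empty has no legal effect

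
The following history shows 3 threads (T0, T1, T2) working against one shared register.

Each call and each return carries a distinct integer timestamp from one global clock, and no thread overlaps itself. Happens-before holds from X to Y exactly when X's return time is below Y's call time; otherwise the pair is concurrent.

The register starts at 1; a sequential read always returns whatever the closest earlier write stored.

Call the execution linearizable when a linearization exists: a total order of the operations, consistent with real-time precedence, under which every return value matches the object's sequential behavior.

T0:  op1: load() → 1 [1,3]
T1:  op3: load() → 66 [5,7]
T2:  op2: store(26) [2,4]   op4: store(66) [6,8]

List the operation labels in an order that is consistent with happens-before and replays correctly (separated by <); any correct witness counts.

after step 1 (op1 load() → 1): value 1
after step 2 (op2 store(26)): value 26
after step 3 (op4 store(66)): value 66
after step 4 (op3 load() → 66): value 66

op1 < op2 < op4 < op3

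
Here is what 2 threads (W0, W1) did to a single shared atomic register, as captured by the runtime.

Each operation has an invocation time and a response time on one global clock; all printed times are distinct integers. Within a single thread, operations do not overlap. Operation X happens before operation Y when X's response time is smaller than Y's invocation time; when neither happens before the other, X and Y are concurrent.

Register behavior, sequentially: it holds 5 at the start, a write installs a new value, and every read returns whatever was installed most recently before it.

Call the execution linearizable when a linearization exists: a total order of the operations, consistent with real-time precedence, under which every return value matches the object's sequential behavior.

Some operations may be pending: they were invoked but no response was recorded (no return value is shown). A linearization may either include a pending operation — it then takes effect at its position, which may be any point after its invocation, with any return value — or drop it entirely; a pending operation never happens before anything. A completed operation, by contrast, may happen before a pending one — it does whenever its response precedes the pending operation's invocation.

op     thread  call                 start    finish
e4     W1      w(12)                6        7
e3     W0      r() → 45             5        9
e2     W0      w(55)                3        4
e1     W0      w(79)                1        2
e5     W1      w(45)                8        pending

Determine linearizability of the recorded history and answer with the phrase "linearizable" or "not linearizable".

linearizable

one valid linearization: e1, e2, e4, e5, e3
step 1: e1 w(79) — value 79
step 2: e2 w(55) — value 55
step 3: e4 w(12) — value 12
step 4: e5 w(45) (pending, included) — value 45
step 5: e3 r() → 45 — value 45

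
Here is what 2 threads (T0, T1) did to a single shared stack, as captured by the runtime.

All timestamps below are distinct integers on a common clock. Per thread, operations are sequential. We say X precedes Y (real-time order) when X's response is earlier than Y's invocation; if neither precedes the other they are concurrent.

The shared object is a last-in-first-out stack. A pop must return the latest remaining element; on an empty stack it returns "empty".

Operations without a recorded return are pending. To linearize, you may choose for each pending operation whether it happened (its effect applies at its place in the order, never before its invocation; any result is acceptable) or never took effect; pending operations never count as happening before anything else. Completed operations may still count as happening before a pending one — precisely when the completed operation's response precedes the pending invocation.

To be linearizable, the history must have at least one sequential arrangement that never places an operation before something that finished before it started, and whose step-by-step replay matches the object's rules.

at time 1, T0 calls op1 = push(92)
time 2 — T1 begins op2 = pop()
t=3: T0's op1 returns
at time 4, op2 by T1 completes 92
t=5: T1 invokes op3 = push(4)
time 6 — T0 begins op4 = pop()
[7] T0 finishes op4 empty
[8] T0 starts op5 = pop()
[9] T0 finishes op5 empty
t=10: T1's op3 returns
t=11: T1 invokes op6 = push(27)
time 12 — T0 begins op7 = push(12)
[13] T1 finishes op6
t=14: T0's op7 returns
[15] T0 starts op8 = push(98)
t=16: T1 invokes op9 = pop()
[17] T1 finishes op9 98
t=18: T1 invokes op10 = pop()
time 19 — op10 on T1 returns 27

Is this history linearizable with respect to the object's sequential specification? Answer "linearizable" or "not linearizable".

linearizable

witness order: op1, op2, op4, op5, op3, op7, op6, op8, op9, op10
after step 1 (op1 push(92)): stack <92>
after step 2 (op2 pop() → 92): stack <>
after step 3 (op4 pop() → empty): stack <>
after step 4 (op5 pop() → empty): stack <>
after step 5 (op3 push(4)): stack <4>
after step 6 (op7 push(12)): stack <4,12>
after step 7 (op6 push(27)): stack <4,12,27>
after step 8 (op8 push(98) (pending, included)): stack <4,12,27,98>
after step 9 (op9 pop() → 98): stack <4,12,27>
after step 10 (op10 pop() → 27): stack <4,12>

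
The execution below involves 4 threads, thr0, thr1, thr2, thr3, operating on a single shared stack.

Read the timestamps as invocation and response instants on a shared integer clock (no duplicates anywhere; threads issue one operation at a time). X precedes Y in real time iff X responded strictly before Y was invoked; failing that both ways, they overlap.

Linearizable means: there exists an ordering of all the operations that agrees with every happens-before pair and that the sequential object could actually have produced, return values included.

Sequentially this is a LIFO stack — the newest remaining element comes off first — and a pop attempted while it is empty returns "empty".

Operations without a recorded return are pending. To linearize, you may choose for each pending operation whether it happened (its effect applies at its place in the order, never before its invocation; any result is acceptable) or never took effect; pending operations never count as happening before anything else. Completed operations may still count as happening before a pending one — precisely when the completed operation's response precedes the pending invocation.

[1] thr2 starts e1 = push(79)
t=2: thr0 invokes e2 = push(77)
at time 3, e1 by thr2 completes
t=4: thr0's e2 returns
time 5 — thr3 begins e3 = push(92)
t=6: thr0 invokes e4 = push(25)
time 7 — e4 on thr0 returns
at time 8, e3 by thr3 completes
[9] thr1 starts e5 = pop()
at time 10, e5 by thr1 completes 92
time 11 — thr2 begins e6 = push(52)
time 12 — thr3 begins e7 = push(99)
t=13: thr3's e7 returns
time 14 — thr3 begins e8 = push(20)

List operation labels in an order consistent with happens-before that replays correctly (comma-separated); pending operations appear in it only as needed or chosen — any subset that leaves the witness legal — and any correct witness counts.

1. e1 push(79), leaving stack <79>
2. e2 push(77), leaving stack <79,77>
3. e4 push(25), leaving stack <79,77,25>
4. e3 push(92), leaving stack <79,77,25,92>
5. e5 pop() → 92, leaving stack <79,77,25>
6. e6 push(52) (pending, included), leaving stack <79,77,25,52>
7. e7 push(99), leaving stack <79,77,25,52,99>

e1, e2, e4, e3, e5, e6, e7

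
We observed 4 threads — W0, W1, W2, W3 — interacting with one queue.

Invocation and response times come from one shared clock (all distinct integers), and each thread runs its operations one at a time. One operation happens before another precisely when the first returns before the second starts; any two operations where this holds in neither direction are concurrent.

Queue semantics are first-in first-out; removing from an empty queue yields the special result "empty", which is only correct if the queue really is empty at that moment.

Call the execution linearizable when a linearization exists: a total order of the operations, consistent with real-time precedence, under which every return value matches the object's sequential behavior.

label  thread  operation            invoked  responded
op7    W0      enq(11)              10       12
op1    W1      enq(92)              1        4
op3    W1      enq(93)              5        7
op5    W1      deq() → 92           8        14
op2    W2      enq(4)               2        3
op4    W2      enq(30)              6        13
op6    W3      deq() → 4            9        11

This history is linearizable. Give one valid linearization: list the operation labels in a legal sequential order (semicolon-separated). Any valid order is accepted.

step 1: op1 enq(92) — queue <92>
step 2: op2 enq(4) — queue <92,4>
step 3: op3 enq(93) — queue <92,4,93>
step 4: op4 enq(30) — queue <92,4,93,30>
step 5: op5 deq() → 92 — queue <4,93,30>
step 6: op6 deq() → 4 — queue <93,30>
step 7: op7 enq(11) — queue <93,30,11>

op1; op2; op3; op4; op5; op6; op7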